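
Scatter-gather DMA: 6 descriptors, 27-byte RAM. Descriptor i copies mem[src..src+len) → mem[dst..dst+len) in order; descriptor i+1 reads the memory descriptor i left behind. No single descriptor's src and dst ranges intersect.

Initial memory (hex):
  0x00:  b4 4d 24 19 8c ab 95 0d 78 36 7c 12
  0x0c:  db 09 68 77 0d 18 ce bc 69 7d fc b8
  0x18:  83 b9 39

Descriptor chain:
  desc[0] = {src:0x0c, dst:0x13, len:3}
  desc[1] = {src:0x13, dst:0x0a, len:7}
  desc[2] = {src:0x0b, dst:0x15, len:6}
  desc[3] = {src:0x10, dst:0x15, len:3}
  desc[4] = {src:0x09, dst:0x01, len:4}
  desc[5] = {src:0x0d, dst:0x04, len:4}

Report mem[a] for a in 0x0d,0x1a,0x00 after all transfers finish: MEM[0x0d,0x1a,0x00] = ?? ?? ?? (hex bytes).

  after D0: wrote 3B at 0x13 = db0968
  after D1: wrote 7B at 0x0a = db0968fcb883b9
  after D2: wrote 6B at 0x15 = 0968fcb883b9
  after D3: wrote 3B at 0x15 = b918ce
  after D4: wrote 4B at 0x01 = 36db0968
  after D5: wrote 4B at 0x04 = fcb883b9
query mem[0x0d]=0xfc, mem[0x1a]=0xb9, mem[0x00]=0xb4

MEM[0x0d,0x1a,0x00] = fc b9 b4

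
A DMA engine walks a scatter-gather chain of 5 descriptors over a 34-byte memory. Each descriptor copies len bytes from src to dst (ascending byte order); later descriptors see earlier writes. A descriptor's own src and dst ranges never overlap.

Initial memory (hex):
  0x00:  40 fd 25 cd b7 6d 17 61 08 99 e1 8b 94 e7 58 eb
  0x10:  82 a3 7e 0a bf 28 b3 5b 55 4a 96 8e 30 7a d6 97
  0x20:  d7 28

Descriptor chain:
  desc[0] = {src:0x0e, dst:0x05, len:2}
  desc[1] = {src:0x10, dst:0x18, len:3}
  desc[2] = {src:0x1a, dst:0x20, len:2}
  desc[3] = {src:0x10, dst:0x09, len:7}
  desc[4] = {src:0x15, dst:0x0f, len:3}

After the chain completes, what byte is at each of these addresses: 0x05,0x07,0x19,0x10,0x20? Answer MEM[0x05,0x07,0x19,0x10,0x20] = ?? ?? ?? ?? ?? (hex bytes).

MEM[0x05,0x07,0x19,0x10,0x20] = 58 61 a3 b3 7e

D0: mem[0x05..0x06] <- [58 eb]
D1: mem[0x18..0x1a] <- [82 a3 7e]
D2: mem[0x20..0x21] <- [7e 8e]
D3: mem[0x09..0x0f] <- [82 a3 7e 0a bf 28 b3]
D4: mem[0x0f..0x11] <- [28 b3 5b]
query mem[0x05]=0x58, mem[0x07]=0x61, mem[0x19]=0xa3, mem[0x10]=0xb3, mem[0x20]=0x7e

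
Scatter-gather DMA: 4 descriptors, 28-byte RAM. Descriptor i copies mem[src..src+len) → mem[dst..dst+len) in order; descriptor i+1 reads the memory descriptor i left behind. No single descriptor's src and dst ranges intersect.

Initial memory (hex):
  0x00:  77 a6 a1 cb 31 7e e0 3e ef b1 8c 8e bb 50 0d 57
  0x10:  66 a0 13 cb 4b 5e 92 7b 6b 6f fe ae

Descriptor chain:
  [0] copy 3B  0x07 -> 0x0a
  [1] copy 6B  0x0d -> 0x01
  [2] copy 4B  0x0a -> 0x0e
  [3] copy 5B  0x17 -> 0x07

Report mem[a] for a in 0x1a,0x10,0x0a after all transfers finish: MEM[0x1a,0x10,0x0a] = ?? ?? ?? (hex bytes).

MEM[0x1a,0x10,0x0a] = fe b1 fe

D0: mem[0x0a..0x0c] <- [3e ef b1]
D1: mem[0x01..0x06] <- [50 0d 57 66 a0 13]
D2: mem[0x0e..0x11] <- [3e ef b1 50]
D3: mem[0x07..0x0b] <- [7b 6b 6f fe ae]
query mem[0x1a]=0xfe, mem[0x10]=0xb1, mem[0x0a]=0xfe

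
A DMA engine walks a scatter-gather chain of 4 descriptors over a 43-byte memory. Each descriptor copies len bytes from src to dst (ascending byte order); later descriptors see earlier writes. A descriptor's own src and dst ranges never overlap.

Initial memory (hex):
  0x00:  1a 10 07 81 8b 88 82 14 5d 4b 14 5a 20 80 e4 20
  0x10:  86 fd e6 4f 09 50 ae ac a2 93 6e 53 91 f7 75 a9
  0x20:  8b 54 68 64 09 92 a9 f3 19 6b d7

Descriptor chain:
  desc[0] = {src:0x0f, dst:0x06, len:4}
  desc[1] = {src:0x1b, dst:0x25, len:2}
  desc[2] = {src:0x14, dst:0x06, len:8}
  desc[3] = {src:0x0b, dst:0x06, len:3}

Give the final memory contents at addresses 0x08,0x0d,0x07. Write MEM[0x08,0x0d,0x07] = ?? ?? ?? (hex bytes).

MEM[0x08,0x0d,0x07] = 53 53 6e

D0: mem[0x06..0x09] <- [20 86 fd e6]
D1: mem[0x25..0x26] <- [53 91]
D2: mem[0x06..0x0d] <- [09 50 ae ac a2 93 6e 53]
D3: mem[0x06..0x08] <- [93 6e 53]
query mem[0x08]=0x53, mem[0x0d]=0x53, mem[0x07]=0x6e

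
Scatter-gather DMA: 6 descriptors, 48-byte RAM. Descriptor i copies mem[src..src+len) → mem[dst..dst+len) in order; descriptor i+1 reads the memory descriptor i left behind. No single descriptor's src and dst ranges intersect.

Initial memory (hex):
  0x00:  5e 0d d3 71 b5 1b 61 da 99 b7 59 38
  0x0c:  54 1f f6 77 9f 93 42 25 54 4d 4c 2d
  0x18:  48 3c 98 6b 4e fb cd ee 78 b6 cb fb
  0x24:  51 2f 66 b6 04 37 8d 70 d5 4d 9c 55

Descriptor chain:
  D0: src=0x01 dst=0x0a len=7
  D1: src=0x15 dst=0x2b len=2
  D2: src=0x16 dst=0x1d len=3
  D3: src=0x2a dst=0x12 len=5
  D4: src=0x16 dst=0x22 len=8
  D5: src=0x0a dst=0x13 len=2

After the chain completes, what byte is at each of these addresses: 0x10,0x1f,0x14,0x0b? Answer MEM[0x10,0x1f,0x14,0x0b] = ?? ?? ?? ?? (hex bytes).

MEM[0x10,0x1f,0x14,0x0b] = da 48 d3 d3

#0 dst[0x0a+7] := {0x0d,0xd3,0x71,0xb5,0x1b,0x61,0xda}
#1 dst[0x2b+2] := {0x4d,0x4c}
#2 dst[0x1d+3] := {0x4c,0x2d,0x48}
#3 dst[0x12+5] := {0x8d,0x4d,0x4c,0x4d,0x9c}
#4 dst[0x22+8] := {0x9c,0x2d,0x48,0x3c,0x98,0x6b,0x4e,0x4c}
#5 dst[0x13+2] := {0x0d,0xd3}
query mem[0x10]=0xda, mem[0x1f]=0x48, mem[0x14]=0xd3, mem[0x0b]=0xd3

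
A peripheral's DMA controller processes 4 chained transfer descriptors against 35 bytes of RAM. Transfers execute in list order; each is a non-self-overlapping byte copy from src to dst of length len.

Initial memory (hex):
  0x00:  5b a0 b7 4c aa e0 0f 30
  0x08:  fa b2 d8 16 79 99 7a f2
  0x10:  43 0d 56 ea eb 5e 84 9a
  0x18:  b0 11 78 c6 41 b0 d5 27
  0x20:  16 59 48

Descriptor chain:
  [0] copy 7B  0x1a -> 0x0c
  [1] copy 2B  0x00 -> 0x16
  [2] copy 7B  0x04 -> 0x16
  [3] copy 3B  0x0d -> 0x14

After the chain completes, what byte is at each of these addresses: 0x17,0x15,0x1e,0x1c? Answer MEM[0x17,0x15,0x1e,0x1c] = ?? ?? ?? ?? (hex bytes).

MEM[0x17,0x15,0x1e,0x1c] = e0 41 d5 d8

[0] 0x1a->0x0c len=7 : 78 c6 41 b0 d5 27 16
[1] 0x00->0x16 len=2 : 5b a0
[2] 0x04->0x16 len=7 : aa e0 0f 30 fa b2 d8
[3] 0x0d->0x14 len=3 : c6 41 b0
query mem[0x17]=0xe0, mem[0x15]=0x41, mem[0x1e]=0xd5, mem[0x1c]=0xd8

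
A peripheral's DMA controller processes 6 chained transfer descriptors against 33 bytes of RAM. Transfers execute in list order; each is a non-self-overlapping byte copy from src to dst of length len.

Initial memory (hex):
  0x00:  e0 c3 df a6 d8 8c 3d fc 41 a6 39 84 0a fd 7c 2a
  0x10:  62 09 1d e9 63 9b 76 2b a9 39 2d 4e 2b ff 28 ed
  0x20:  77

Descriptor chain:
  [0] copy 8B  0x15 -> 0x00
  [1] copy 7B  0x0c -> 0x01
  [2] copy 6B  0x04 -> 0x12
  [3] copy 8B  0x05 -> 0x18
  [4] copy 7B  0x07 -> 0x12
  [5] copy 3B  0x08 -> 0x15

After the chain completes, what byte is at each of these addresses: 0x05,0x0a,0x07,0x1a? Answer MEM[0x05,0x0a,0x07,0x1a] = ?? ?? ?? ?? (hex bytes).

MEM[0x05,0x0a,0x07,0x1a] = 62 39 1d 1d

  after D0: wrote 8B at 0x00 = 9b762ba9392d4e2b
  after D1: wrote 7B at 0x01 = 0afd7c2a62091d
  after D2: wrote 6B at 0x12 = 2a62091d41a6
  after D3: wrote 8B at 0x18 = 62091d41a639840a
  after D4: wrote 7B at 0x12 = 1d41a639840afd
  after D5: wrote 3B at 0x15 = 41a639
query mem[0x05]=0x62, mem[0x0a]=0x39, mem[0x07]=0x1d, mem[0x1a]=0x1d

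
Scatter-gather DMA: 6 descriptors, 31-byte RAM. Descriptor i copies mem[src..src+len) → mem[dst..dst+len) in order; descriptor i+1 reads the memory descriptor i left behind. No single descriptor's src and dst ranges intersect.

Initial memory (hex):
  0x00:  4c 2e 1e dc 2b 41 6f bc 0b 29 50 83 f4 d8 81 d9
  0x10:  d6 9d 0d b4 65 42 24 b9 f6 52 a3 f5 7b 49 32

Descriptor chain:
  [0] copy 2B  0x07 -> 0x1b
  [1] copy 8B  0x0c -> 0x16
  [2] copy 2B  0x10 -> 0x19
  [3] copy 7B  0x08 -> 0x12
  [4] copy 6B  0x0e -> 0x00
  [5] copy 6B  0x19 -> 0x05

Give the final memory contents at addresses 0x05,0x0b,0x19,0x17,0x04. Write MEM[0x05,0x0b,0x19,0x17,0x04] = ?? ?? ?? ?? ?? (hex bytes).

MEM[0x05,0x0b,0x19,0x17,0x04] = d6 83 d6 d8 0b

  after D0: wrote 2B at 0x1b = bc0b
  after D1: wrote 8B at 0x16 = f4d881d9d69d0db4
  after D2: wrote 2B at 0x19 = d69d
  after D3: wrote 7B at 0x12 = 0b295083f4d881
  after D4: wrote 6B at 0x00 = 81d9d69d0b29
  after D5: wrote 6B at 0x05 = d69d9d0db432
query mem[0x05]=0xd6, mem[0x0b]=0x83, mem[0x19]=0xd6, mem[0x17]=0xd8, mem[0x04]=0x0b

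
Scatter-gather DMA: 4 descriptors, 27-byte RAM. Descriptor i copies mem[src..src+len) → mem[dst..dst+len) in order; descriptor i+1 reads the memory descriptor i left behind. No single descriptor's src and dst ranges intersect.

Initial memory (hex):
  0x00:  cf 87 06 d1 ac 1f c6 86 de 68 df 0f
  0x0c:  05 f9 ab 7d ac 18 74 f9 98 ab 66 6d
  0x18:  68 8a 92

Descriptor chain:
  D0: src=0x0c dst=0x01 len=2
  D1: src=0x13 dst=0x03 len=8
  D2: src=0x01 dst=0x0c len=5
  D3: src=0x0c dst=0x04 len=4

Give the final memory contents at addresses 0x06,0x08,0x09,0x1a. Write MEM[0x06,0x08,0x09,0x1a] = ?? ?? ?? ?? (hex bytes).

MEM[0x06,0x08,0x09,0x1a] = f9 68 8a 92

[0] 0x0c->0x01 len=2 : 05 f9
[1] 0x13->0x03 len=8 : f9 98 ab 66 6d 68 8a 92
[2] 0x01->0x0c len=5 : 05 f9 f9 98 ab
[3] 0x0c->0x04 len=4 : 05 f9 f9 98
query mem[0x06]=0xf9, mem[0x08]=0x68, mem[0x09]=0x8a, mem[0x1a]=0x92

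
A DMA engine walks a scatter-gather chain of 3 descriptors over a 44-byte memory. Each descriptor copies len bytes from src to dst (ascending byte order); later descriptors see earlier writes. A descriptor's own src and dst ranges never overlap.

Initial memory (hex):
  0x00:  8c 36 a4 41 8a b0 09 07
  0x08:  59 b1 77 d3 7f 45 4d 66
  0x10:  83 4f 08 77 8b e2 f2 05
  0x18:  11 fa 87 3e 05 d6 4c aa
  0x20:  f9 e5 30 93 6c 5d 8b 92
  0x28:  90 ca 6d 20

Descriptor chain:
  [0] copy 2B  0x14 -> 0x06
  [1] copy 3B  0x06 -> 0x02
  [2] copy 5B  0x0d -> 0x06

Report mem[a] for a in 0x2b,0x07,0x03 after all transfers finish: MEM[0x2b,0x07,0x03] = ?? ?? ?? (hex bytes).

#0 dst[0x06+2] := {0x8b,0xe2}
#1 dst[0x02+3] := {0x8b,0xe2,0x59}
#2 dst[0x06+5] := {0x45,0x4d,0x66,0x83,0x4f}
query mem[0x2b]=0x20, mem[0x07]=0x4d, mem[0x03]=0xe2

MEM[0x2b,0x07,0x03] = 20 4d e2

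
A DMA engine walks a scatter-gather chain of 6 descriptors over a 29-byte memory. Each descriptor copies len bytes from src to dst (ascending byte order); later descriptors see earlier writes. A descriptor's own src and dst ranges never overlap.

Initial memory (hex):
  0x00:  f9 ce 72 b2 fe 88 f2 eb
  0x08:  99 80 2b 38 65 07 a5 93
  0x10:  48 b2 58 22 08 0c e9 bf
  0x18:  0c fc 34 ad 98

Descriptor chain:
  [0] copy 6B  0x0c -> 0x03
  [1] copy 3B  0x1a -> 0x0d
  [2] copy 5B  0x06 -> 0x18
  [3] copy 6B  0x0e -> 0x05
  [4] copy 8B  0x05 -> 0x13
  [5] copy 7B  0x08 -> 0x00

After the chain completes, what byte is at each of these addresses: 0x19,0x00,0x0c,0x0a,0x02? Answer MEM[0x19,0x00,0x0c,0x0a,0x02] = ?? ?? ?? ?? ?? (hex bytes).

  after D0: wrote 6B at 0x03 = 6507a59348b2
  after D1: wrote 3B at 0x0d = 34ad98
  after D2: wrote 5B at 0x18 = 9348b2802b
  after D3: wrote 6B at 0x05 = ad9848b25822
  after D4: wrote 8B at 0x13 = ad9848b258223865
  after D5: wrote 7B at 0x00 = b25822386534ad
query mem[0x19]=0x38, mem[0x00]=0xb2, mem[0x0c]=0x65, mem[0x0a]=0x22, mem[0x02]=0x22

MEM[0x19,0x00,0x0c,0x0a,0x02] = 38 b2 65 22 22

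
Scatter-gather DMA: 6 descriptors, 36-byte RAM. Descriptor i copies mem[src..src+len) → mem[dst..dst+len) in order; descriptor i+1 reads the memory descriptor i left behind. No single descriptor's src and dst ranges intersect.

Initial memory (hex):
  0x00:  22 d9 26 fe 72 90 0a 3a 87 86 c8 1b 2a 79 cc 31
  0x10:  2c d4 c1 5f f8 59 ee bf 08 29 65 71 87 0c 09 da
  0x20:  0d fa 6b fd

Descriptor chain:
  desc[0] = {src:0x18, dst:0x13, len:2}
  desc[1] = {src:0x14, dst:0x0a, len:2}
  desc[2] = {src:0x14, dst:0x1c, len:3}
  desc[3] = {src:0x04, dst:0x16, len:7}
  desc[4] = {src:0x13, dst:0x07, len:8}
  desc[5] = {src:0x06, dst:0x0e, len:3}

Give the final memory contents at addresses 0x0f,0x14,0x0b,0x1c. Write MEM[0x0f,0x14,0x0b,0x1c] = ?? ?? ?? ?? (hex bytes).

MEM[0x0f,0x14,0x0b,0x1c] = 08 29 90 29

  after D0: wrote 2B at 0x13 = 0829
  after D1: wrote 2B at 0x0a = 2959
  after D2: wrote 3B at 0x1c = 2959ee
  after D3: wrote 7B at 0x16 = 72900a3a878629
  after D4: wrote 8B at 0x07 = 08295972900a3a87
  after D5: wrote 3B at 0x0e = 0a0829
query mem[0x0f]=0x08, mem[0x14]=0x29, mem[0x0b]=0x90, mem[0x1c]=0x29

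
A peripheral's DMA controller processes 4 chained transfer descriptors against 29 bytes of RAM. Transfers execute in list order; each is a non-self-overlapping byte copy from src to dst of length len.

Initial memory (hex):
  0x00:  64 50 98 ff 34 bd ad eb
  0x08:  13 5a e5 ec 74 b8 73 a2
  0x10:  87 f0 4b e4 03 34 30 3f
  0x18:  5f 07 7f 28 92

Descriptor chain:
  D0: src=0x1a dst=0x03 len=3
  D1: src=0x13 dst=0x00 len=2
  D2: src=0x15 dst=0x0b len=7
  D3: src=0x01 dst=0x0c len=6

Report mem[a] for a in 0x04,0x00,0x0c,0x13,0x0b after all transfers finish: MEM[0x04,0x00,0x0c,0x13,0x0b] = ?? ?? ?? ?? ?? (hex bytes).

MEM[0x04,0x00,0x0c,0x13,0x0b] = 28 e4 03 e4 34

D0: mem[0x03..0x05] <- [7f 28 92]
D1: mem[0x00..0x01] <- [e4 03]
D2: mem[0x0b..0x11] <- [34 30 3f 5f 07 7f 28]
D3: mem[0x0c..0x11] <- [03 98 7f 28 92 ad]
query mem[0x04]=0x28, mem[0x00]=0xe4, mem[0x0c]=0x03, mem[0x13]=0xe4, mem[0x0b]=0x34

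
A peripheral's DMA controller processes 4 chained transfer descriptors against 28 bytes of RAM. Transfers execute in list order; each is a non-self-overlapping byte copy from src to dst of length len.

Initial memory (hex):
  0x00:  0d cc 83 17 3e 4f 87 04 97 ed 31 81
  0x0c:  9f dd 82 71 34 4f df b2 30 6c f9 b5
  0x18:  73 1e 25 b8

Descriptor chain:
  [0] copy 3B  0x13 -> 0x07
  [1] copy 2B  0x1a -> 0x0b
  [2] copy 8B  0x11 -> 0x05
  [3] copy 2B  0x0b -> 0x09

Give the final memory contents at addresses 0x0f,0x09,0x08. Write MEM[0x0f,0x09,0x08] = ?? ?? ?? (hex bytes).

  after D0: wrote 3B at 0x07 = b2306c
  after D1: wrote 2B at 0x0b = 25b8
  after D2: wrote 8B at 0x05 = 4fdfb2306cf9b573
  after D3: wrote 2B at 0x09 = b573
query mem[0x0f]=0x71, mem[0x09]=0xb5, mem[0x08]=0x30

MEM[0x0f,0x09,0x08] = 71 b5 30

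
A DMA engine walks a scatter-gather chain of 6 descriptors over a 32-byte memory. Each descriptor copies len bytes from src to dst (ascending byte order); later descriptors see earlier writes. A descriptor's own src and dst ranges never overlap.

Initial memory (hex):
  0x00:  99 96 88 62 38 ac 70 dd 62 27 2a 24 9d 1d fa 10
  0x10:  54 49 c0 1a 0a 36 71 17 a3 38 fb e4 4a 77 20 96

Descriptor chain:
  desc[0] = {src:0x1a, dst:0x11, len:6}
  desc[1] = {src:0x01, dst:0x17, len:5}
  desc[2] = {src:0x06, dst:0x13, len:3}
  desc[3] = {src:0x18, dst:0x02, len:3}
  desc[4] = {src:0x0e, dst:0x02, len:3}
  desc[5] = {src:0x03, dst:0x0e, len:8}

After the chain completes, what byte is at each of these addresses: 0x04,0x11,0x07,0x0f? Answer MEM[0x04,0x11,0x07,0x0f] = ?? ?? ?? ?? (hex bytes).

MEM[0x04,0x11,0x07,0x0f] = 54 70 dd 54

D0: mem[0x11..0x16] <- [fb e4 4a 77 20 96]
D1: mem[0x17..0x1b] <- [96 88 62 38 ac]
D2: mem[0x13..0x15] <- [70 dd 62]
D3: mem[0x02..0x04] <- [88 62 38]
D4: mem[0x02..0x04] <- [fa 10 54]
D5: mem[0x0e..0x15] <- [10 54 ac 70 dd 62 27 2a]
query mem[0x04]=0x54, mem[0x11]=0x70, mem[0x07]=0xdd, mem[0x0f]=0x54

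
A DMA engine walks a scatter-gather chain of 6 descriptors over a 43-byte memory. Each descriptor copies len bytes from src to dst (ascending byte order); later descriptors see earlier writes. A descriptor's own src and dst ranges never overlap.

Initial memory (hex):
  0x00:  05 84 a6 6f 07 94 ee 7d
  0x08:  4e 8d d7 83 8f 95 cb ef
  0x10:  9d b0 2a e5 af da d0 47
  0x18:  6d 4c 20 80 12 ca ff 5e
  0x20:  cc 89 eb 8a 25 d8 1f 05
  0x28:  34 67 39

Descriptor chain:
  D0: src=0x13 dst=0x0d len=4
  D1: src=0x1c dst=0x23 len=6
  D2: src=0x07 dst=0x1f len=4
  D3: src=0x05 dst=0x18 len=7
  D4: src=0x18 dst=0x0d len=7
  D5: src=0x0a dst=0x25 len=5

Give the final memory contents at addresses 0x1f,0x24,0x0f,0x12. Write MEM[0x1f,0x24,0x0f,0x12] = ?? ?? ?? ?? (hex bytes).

#0 dst[0x0d+4] := {0xe5,0xaf,0xda,0xd0}
#1 dst[0x23+6] := {0x12,0xca,0xff,0x5e,0xcc,0x89}
#2 dst[0x1f+4] := {0x7d,0x4e,0x8d,0xd7}
#3 dst[0x18+7] := {0x94,0xee,0x7d,0x4e,0x8d,0xd7,0x83}
#4 dst[0x0d+7] := {0x94,0xee,0x7d,0x4e,0x8d,0xd7,0x83}
#5 dst[0x25+5] := {0xd7,0x83,0x8f,0x94,0xee}
query mem[0x1f]=0x7d, mem[0x24]=0xca, mem[0x0f]=0x7d, mem[0x12]=0xd7

MEM[0x1f,0x24,0x0f,0x12] = 7d ca 7d d7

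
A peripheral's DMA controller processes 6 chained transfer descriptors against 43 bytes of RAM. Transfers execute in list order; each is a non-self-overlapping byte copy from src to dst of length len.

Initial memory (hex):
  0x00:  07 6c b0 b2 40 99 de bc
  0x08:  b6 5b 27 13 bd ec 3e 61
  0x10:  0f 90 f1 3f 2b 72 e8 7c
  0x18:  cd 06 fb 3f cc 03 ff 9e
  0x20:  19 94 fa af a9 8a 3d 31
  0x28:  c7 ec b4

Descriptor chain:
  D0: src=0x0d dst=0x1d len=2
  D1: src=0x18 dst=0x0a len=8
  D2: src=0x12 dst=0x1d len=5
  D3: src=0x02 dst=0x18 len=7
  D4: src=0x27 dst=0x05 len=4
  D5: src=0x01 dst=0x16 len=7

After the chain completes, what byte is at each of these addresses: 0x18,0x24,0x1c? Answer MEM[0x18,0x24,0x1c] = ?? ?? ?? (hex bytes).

MEM[0x18,0x24,0x1c] = b2 a9 ec

#0 dst[0x1d+2] := {0xec,0x3e}
#1 dst[0x0a+8] := {0xcd,0x06,0xfb,0x3f,0xcc,0xec,0x3e,0x9e}
#2 dst[0x1d+5] := {0xf1,0x3f,0x2b,0x72,0xe8}
#3 dst[0x18+7] := {0xb0,0xb2,0x40,0x99,0xde,0xbc,0xb6}
#4 dst[0x05+4] := {0x31,0xc7,0xec,0xb4}
#5 dst[0x16+7] := {0x6c,0xb0,0xb2,0x40,0x31,0xc7,0xec}
query mem[0x18]=0xb2, mem[0x24]=0xa9, mem[0x1c]=0xec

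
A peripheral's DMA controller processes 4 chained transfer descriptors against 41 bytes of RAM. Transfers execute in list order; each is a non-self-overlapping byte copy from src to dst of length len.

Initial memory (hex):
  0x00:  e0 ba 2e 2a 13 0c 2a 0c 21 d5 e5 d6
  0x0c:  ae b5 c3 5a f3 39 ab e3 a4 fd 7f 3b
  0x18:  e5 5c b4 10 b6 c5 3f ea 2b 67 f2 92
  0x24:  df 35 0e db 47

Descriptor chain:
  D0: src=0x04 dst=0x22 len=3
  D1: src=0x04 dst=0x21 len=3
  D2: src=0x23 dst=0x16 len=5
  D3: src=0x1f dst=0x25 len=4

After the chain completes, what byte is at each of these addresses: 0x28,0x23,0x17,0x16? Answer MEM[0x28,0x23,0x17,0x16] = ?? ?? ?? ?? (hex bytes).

MEM[0x28,0x23,0x17,0x16] = 0c 2a 2a 2a

[0] 0x04->0x22 len=3 : 13 0c 2a
[1] 0x04->0x21 len=3 : 13 0c 2a
[2] 0x23->0x16 len=5 : 2a 2a 35 0e db
[3] 0x1f->0x25 len=4 : ea 2b 13 0c
query mem[0x28]=0x0c, mem[0x23]=0x2a, mem[0x17]=0x2a, mem[0x16]=0x2a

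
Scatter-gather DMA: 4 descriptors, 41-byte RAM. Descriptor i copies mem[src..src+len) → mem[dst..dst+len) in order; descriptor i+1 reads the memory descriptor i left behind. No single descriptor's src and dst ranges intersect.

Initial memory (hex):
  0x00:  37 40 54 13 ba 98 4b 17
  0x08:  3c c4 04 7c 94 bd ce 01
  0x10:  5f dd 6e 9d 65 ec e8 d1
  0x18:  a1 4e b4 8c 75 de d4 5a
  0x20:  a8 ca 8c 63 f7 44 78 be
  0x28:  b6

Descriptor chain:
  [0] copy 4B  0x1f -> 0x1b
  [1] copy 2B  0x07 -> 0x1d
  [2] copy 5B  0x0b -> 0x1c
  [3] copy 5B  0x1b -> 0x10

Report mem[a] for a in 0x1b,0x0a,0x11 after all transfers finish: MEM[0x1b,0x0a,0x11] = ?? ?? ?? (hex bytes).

MEM[0x1b,0x0a,0x11] = 5a 04 7c

D0: mem[0x1b..0x1e] <- [5a a8 ca 8c]
D1: mem[0x1d..0x1e] <- [17 3c]
D2: mem[0x1c..0x20] <- [7c 94 bd ce 01]
D3: mem[0x10..0x14] <- [5a 7c 94 bd ce]
query mem[0x1b]=0x5a, mem[0x0a]=0x04, mem[0x11]=0x7c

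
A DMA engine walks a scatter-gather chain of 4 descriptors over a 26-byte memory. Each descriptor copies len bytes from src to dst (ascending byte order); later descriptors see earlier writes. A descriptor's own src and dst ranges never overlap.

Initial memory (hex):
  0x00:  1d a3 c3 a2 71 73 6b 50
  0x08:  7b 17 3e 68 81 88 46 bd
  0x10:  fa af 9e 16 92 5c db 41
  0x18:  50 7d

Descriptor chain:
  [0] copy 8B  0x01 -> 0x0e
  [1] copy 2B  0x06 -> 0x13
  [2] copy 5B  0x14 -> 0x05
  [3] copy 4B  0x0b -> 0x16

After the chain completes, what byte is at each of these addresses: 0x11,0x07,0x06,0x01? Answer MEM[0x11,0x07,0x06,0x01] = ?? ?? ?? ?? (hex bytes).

MEM[0x11,0x07,0x06,0x01] = 71 db 7b a3

  after D0: wrote 8B at 0x0e = a3c3a271736b507b
  after D1: wrote 2B at 0x13 = 6b50
  after D2: wrote 5B at 0x05 = 507bdb4150
  after D3: wrote 4B at 0x16 = 688188a3
query mem[0x11]=0x71, mem[0x07]=0xdb, mem[0x06]=0x7b, mem[0x01]=0xa3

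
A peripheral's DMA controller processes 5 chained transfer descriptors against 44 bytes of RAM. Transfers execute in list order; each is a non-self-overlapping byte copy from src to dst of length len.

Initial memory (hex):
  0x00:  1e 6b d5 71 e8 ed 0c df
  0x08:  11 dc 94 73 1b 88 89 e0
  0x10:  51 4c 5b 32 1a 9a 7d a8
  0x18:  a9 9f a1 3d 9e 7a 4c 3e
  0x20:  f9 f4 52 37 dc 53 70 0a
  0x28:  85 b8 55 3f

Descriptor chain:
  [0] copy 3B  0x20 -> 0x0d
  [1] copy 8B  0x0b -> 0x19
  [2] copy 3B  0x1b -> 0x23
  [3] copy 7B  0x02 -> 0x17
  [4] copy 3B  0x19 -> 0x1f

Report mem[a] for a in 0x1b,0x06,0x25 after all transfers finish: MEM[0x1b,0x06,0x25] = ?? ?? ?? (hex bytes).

MEM[0x1b,0x06,0x25] = 0c 0c 52

D0: mem[0x0d..0x0f] <- [f9 f4 52]
D1: mem[0x19..0x20] <- [73 1b f9 f4 52 51 4c 5b]
D2: mem[0x23..0x25] <- [f9 f4 52]
D3: mem[0x17..0x1d] <- [d5 71 e8 ed 0c df 11]
D4: mem[0x1f..0x21] <- [e8 ed 0c]
query mem[0x1b]=0x0c, mem[0x06]=0x0c, mem[0x25]=0x52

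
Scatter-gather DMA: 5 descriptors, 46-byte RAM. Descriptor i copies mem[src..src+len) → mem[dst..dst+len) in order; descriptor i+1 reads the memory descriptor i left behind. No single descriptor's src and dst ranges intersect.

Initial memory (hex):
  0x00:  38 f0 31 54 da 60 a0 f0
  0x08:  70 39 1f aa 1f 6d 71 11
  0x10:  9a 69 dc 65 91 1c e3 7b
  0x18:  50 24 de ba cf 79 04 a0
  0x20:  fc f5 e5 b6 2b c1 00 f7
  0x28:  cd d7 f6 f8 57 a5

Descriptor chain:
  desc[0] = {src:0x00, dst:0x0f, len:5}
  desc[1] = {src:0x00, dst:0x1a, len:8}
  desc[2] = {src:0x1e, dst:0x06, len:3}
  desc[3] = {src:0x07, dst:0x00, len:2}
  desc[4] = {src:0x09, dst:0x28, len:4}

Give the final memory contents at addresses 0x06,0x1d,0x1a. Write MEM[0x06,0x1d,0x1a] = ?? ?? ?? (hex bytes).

  after D0: wrote 5B at 0x0f = 38f03154da
  after D1: wrote 8B at 0x1a = 38f03154da60a0f0
  after D2: wrote 3B at 0x06 = da60a0
  after D3: wrote 2B at 0x00 = 60a0
  after D4: wrote 4B at 0x28 = 391faa1f
query mem[0x06]=0xda, mem[0x1d]=0x54, mem[0x1a]=0x38

MEM[0x06,0x1d,0x1a] = da 54 38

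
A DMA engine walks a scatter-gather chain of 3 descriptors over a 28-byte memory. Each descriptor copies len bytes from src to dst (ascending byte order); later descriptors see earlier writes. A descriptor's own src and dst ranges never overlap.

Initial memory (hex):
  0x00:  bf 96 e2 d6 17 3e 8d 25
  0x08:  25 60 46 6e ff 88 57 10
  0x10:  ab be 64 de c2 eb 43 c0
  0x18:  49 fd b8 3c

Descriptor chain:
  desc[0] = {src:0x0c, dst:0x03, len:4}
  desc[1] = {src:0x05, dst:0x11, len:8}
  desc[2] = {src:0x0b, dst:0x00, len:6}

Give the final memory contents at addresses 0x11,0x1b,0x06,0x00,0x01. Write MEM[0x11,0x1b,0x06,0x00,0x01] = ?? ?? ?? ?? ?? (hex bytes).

MEM[0x11,0x1b,0x06,0x00,0x01] = 57 3c 10 6e ff

  after D0: wrote 4B at 0x03 = ff885710
  after D1: wrote 8B at 0x11 = 5710252560466eff
  after D2: wrote 6B at 0x00 = 6eff885710ab
query mem[0x11]=0x57, mem[0x1b]=0x3c, mem[0x06]=0x10, mem[0x00]=0x6e, mem[0x01]=0xff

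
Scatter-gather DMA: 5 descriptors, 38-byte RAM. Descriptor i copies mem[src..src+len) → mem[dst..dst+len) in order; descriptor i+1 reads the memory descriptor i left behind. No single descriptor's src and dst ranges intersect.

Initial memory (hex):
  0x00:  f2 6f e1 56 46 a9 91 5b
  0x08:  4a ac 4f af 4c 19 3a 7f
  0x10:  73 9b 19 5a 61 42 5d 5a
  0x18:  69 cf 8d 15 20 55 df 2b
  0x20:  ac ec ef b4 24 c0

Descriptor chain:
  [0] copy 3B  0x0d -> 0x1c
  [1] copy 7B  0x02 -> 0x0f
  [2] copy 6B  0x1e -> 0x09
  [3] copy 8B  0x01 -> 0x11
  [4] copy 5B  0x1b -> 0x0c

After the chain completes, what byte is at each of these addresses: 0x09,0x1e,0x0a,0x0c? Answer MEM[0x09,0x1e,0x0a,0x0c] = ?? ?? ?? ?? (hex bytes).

[0] 0x0d->0x1c len=3 : 19 3a 7f
[1] 0x02->0x0f len=7 : e1 56 46 a9 91 5b 4a
[2] 0x1e->0x09 len=6 : 7f 2b ac ec ef b4
[3] 0x01->0x11 len=8 : 6f e1 56 46 a9 91 5b 4a
[4] 0x1b->0x0c len=5 : 15 19 3a 7f 2b
query mem[0x09]=0x7f, mem[0x1e]=0x7f, mem[0x0a]=0x2b, mem[0x0c]=0x15

MEM[0x09,0x1e,0x0a,0x0c] = 7f 7f 2b 15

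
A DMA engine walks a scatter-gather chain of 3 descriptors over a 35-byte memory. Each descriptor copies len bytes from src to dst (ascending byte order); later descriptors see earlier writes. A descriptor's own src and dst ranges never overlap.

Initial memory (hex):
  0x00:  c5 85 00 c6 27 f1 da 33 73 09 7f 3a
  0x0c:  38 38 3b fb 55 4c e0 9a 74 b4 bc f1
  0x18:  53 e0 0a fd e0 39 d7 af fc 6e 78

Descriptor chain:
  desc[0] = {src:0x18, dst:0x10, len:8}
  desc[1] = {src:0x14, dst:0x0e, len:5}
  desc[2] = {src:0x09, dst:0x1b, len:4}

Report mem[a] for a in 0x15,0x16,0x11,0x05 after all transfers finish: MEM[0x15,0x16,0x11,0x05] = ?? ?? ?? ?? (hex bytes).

MEM[0x15,0x16,0x11,0x05] = 39 d7 af f1

#0 dst[0x10+8] := {0x53,0xe0,0x0a,0xfd,0xe0,0x39,0xd7,0xaf}
#1 dst[0x0e+5] := {0xe0,0x39,0xd7,0xaf,0x53}
#2 dst[0x1b+4] := {0x09,0x7f,0x3a,0x38}
query mem[0x15]=0x39, mem[0x16]=0xd7, mem[0x11]=0xaf, mem[0x05]=0xf1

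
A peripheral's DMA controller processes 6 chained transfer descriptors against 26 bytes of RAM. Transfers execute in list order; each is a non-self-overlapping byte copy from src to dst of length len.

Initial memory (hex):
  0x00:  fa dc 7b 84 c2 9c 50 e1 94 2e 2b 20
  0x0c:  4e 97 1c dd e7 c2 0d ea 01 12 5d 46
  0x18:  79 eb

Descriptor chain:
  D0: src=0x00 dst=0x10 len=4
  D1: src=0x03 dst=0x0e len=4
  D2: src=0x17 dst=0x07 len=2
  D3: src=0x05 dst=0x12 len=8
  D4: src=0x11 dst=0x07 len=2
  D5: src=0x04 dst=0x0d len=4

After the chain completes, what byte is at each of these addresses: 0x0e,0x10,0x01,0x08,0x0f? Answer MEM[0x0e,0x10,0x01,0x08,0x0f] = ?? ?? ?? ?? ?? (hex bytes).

MEM[0x0e,0x10,0x01,0x08,0x0f] = 9c 50 dc 9c 50

[0] 0x00->0x10 len=4 : fa dc 7b 84
[1] 0x03->0x0e len=4 : 84 c2 9c 50
[2] 0x17->0x07 len=2 : 46 79
[3] 0x05->0x12 len=8 : 9c 50 46 79 2e 2b 20 4e
[4] 0x11->0x07 len=2 : 50 9c
[5] 0x04->0x0d len=4 : c2 9c 50 50
query mem[0x0e]=0x9c, mem[0x10]=0x50, mem[0x01]=0xdc, mem[0x08]=0x9c, mem[0x0f]=0x50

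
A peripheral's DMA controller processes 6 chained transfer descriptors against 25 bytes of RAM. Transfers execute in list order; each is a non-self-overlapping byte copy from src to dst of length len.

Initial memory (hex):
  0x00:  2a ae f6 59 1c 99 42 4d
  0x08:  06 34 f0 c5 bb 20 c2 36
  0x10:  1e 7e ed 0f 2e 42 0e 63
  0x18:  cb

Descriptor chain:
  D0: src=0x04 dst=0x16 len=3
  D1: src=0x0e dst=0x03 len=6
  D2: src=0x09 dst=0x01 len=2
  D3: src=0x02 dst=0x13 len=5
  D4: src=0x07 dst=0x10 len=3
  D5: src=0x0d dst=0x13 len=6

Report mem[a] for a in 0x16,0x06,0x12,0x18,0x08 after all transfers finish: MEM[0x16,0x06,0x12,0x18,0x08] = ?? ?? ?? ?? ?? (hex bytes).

MEM[0x16,0x06,0x12,0x18,0x08] = ed 7e 34 34 0f

  after D0: wrote 3B at 0x16 = 1c9942
  after D1: wrote 6B at 0x03 = c2361e7eed0f
  after D2: wrote 2B at 0x01 = 34f0
  after D3: wrote 5B at 0x13 = f0c2361e7e
  after D4: wrote 3B at 0x10 = ed0f34
  after D5: wrote 6B at 0x13 = 20c236ed0f34
query mem[0x16]=0xed, mem[0x06]=0x7e, mem[0x12]=0x34, mem[0x18]=0x34, mem[0x08]=0x0f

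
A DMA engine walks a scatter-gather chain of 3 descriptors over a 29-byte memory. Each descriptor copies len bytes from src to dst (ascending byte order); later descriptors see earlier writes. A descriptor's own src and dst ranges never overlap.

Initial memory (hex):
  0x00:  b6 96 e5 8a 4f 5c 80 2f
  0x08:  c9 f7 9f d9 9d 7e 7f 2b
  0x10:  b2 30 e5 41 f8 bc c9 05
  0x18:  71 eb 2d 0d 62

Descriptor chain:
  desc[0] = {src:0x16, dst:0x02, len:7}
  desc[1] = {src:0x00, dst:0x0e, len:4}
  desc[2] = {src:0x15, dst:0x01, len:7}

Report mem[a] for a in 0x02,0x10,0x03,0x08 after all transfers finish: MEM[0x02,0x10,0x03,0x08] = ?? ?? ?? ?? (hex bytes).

D0: mem[0x02..0x08] <- [c9 05 71 eb 2d 0d 62]
D1: mem[0x0e..0x11] <- [b6 96 c9 05]
D2: mem[0x01..0x07] <- [bc c9 05 71 eb 2d 0d]
query mem[0x02]=0xc9, mem[0x10]=0xc9, mem[0x03]=0x05, mem[0x08]=0x62

MEM[0x02,0x10,0x03,0x08] = c9 c9 05 62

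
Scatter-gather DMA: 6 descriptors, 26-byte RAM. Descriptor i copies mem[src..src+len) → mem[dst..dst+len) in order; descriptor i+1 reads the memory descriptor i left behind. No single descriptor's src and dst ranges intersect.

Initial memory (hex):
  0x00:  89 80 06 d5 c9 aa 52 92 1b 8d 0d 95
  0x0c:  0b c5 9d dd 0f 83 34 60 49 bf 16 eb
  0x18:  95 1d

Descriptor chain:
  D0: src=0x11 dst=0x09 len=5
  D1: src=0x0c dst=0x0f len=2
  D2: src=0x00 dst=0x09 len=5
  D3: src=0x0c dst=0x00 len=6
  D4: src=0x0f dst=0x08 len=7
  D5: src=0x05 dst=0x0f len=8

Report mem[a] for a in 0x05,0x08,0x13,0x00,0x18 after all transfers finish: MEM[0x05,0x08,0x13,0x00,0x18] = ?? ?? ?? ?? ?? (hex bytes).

MEM[0x05,0x08,0x13,0x00,0x18] = 83 49 bf d5 95

  after D0: wrote 5B at 0x09 = 83346049bf
  after D1: wrote 2B at 0x0f = 49bf
  after D2: wrote 5B at 0x09 = 898006d5c9
  after D3: wrote 6B at 0x00 = d5c99d49bf83
  after D4: wrote 7B at 0x08 = 49bf83346049bf
  after D5: wrote 8B at 0x0f = 83529249bf833460
query mem[0x05]=0x83, mem[0x08]=0x49, mem[0x13]=0xbf, mem[0x00]=0xd5, mem[0x18]=0x95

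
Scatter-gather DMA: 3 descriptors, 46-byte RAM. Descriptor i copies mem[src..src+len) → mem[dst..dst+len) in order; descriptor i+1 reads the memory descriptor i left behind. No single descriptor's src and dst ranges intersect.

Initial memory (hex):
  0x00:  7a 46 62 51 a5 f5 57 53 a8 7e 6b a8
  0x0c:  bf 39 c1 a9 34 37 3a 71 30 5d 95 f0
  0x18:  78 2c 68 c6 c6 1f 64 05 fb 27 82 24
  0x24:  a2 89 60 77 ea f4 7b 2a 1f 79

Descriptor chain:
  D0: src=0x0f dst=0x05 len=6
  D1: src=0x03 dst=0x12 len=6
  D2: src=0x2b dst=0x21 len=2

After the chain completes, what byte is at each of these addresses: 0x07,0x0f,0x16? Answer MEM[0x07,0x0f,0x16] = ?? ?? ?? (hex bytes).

D0: mem[0x05..0x0a] <- [a9 34 37 3a 71 30]
D1: mem[0x12..0x17] <- [51 a5 a9 34 37 3a]
D2: mem[0x21..0x22] <- [2a 1f]
query mem[0x07]=0x37, mem[0x0f]=0xa9, mem[0x16]=0x37

MEM[0x07,0x0f,0x16] = 37 a9 37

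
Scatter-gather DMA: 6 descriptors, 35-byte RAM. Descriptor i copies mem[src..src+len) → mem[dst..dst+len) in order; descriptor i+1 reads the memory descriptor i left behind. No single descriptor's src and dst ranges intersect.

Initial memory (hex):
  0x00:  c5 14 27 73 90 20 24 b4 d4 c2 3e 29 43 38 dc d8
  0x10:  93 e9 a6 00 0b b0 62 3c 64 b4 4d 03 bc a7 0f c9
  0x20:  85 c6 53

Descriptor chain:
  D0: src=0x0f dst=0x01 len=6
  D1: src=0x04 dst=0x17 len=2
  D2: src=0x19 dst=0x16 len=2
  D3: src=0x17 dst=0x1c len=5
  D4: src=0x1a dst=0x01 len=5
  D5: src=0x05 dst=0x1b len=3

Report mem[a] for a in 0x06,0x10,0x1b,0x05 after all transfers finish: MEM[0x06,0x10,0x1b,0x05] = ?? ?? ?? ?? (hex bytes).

[0] 0x0f->0x01 len=6 : d8 93 e9 a6 00 0b
[1] 0x04->0x17 len=2 : a6 00
[2] 0x19->0x16 len=2 : b4 4d
[3] 0x17->0x1c len=5 : 4d 00 b4 4d 03
[4] 0x1a->0x01 len=5 : 4d 03 4d 00 b4
[5] 0x05->0x1b len=3 : b4 0b b4
query mem[0x06]=0x0b, mem[0x10]=0x93, mem[0x1b]=0xb4, mem[0x05]=0xb4

MEM[0x06,0x10,0x1b,0x05] = 0b 93 b4 b4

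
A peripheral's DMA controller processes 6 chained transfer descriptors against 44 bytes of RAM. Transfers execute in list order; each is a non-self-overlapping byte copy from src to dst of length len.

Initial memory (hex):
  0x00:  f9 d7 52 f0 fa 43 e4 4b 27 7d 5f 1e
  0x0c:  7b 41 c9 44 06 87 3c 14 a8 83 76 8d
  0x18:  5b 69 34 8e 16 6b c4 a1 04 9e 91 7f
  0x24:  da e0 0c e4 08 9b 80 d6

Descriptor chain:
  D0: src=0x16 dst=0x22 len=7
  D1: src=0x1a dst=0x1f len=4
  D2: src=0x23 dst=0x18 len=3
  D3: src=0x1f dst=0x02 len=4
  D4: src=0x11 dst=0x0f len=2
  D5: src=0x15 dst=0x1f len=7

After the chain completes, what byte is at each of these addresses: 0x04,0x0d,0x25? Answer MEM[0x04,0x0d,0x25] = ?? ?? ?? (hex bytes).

MEM[0x04,0x0d,0x25] = 16 41 8e

D0: mem[0x22..0x28] <- [76 8d 5b 69 34 8e 16]
D1: mem[0x1f..0x22] <- [34 8e 16 6b]
D2: mem[0x18..0x1a] <- [8d 5b 69]
D3: mem[0x02..0x05] <- [34 8e 16 6b]
D4: mem[0x0f..0x10] <- [87 3c]
D5: mem[0x1f..0x25] <- [83 76 8d 8d 5b 69 8e]
query mem[0x04]=0x16, mem[0x0d]=0x41, mem[0x25]=0x8e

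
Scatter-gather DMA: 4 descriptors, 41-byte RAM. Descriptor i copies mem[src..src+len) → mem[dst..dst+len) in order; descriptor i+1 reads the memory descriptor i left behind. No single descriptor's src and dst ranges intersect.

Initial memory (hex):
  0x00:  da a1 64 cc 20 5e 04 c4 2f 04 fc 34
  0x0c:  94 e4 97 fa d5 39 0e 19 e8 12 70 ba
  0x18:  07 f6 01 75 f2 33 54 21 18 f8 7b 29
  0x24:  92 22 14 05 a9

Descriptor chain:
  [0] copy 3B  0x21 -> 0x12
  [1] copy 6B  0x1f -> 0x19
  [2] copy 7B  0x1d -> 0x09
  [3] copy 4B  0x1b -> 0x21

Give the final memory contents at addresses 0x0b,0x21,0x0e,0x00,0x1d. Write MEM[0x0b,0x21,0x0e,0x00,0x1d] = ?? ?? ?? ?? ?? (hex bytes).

[0] 0x21->0x12 len=3 : f8 7b 29
[1] 0x1f->0x19 len=6 : 21 18 f8 7b 29 92
[2] 0x1d->0x09 len=7 : 29 92 21 18 f8 7b 29
[3] 0x1b->0x21 len=4 : f8 7b 29 92
query mem[0x0b]=0x21, mem[0x21]=0xf8, mem[0x0e]=0x7b, mem[0x00]=0xda, mem[0x1d]=0x29

MEM[0x0b,0x21,0x0e,0x00,0x1d] = 21 f8 7b da 29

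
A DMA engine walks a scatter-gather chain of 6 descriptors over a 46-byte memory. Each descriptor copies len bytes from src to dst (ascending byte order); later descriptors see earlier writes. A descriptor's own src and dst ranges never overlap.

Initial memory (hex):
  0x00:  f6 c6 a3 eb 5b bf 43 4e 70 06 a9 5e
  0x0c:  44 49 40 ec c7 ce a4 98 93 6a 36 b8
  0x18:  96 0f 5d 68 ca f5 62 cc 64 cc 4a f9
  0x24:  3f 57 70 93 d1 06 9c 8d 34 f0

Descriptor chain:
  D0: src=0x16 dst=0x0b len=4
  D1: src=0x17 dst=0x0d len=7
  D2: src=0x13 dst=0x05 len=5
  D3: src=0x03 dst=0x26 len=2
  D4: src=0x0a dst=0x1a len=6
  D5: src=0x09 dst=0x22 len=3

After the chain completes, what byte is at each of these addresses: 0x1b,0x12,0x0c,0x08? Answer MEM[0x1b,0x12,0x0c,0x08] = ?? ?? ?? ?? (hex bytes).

[0] 0x16->0x0b len=4 : 36 b8 96 0f
[1] 0x17->0x0d len=7 : b8 96 0f 5d 68 ca f5
[2] 0x13->0x05 len=5 : f5 93 6a 36 b8
[3] 0x03->0x26 len=2 : eb 5b
[4] 0x0a->0x1a len=6 : a9 36 b8 b8 96 0f
[5] 0x09->0x22 len=3 : b8 a9 36
query mem[0x1b]=0x36, mem[0x12]=0xca, mem[0x0c]=0xb8, mem[0x08]=0x36

MEM[0x1b,0x12,0x0c,0x08] = 36 ca b8 36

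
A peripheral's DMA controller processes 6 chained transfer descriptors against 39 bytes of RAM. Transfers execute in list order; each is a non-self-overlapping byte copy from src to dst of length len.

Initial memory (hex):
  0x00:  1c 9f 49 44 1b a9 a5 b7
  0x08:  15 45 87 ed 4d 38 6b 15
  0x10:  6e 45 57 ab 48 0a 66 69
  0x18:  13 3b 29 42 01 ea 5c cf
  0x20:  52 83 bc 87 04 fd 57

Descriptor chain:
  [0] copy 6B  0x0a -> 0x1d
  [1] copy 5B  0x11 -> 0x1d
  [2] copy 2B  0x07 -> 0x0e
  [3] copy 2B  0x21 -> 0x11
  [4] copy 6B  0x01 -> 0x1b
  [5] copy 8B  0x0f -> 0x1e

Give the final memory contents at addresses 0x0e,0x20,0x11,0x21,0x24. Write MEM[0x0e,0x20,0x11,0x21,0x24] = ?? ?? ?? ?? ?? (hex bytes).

MEM[0x0e,0x20,0x11,0x21,0x24] = b7 0a 0a 15 0a

  after D0: wrote 6B at 0x1d = 87ed4d386b15
  after D1: wrote 5B at 0x1d = 4557ab480a
  after D2: wrote 2B at 0x0e = b715
  after D3: wrote 2B at 0x11 = 0a15
  after D4: wrote 6B at 0x1b = 9f49441ba9a5
  after D5: wrote 8B at 0x1e = 156e0a15ab480a66
query mem[0x0e]=0xb7, mem[0x20]=0x0a, mem[0x11]=0x0a, mem[0x21]=0x15, mem[0x24]=0x0a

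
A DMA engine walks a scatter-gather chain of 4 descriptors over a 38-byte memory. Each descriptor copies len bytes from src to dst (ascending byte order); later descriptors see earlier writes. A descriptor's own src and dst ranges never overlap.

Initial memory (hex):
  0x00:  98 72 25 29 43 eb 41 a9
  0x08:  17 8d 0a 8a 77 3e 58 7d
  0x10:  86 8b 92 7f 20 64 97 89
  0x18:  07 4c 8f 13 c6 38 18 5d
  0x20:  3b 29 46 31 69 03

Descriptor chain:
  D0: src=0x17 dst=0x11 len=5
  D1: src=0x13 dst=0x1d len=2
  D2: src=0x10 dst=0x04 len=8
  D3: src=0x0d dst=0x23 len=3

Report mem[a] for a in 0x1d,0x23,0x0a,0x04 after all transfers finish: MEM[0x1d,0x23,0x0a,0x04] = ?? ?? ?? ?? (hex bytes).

[0] 0x17->0x11 len=5 : 89 07 4c 8f 13
[1] 0x13->0x1d len=2 : 4c 8f
[2] 0x10->0x04 len=8 : 86 89 07 4c 8f 13 97 89
[3] 0x0d->0x23 len=3 : 3e 58 7d
query mem[0x1d]=0x4c, mem[0x23]=0x3e, mem[0x0a]=0x97, mem[0x04]=0x86

MEM[0x1d,0x23,0x0a,0x04] = 4c 3e 97 86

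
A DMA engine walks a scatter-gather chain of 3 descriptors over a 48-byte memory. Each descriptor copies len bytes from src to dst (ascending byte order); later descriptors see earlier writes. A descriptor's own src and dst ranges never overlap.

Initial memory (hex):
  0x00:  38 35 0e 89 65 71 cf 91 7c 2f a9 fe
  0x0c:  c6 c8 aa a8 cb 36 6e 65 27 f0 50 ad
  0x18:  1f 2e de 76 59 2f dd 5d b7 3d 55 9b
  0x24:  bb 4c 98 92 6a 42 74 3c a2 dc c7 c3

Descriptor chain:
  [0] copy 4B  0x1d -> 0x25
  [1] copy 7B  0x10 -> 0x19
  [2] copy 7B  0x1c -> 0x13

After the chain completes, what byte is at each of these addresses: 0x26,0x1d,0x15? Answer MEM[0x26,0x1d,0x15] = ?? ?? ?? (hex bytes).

[0] 0x1d->0x25 len=4 : 2f dd 5d b7
[1] 0x10->0x19 len=7 : cb 36 6e 65 27 f0 50
[2] 0x1c->0x13 len=7 : 65 27 f0 50 b7 3d 55
query mem[0x26]=0xdd, mem[0x1d]=0x27, mem[0x15]=0xf0

MEM[0x26,0x1d,0x15] = dd 27 f0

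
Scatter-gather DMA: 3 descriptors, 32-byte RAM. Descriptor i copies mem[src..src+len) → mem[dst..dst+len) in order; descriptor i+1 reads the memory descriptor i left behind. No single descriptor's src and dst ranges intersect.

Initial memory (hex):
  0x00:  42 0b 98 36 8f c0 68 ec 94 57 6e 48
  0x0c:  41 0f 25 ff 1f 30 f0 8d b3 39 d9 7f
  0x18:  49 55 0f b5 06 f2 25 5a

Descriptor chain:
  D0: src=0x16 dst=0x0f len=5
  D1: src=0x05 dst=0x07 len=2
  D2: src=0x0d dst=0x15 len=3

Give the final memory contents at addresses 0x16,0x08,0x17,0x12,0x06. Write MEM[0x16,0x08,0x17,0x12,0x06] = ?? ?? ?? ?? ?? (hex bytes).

D0: mem[0x0f..0x13] <- [d9 7f 49 55 0f]
D1: mem[0x07..0x08] <- [c0 68]
D2: mem[0x15..0x17] <- [0f 25 d9]
query mem[0x16]=0x25, mem[0x08]=0x68, mem[0x17]=0xd9, mem[0x12]=0x55, mem[0x06]=0x68

MEM[0x16,0x08,0x17,0x12,0x06] = 25 68 d9 55 68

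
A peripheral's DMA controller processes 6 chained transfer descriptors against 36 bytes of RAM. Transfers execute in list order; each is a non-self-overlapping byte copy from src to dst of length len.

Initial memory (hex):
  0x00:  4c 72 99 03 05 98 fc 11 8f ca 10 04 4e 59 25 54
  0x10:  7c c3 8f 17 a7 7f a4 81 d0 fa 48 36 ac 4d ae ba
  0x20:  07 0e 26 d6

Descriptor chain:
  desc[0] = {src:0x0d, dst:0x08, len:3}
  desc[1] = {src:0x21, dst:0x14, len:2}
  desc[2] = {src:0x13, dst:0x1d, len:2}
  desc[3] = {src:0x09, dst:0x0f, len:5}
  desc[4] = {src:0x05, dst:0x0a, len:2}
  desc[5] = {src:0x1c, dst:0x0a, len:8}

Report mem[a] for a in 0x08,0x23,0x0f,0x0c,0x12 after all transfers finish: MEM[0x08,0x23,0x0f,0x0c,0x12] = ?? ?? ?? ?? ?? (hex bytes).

[0] 0x0d->0x08 len=3 : 59 25 54
[1] 0x21->0x14 len=2 : 0e 26
[2] 0x13->0x1d len=2 : 17 0e
[3] 0x09->0x0f len=5 : 25 54 04 4e 59
[4] 0x05->0x0a len=2 : 98 fc
[5] 0x1c->0x0a len=8 : ac 17 0e ba 07 0e 26 d6
query mem[0x08]=0x59, mem[0x23]=0xd6, mem[0x0f]=0x0e, mem[0x0c]=0x0e, mem[0x12]=0x4e

MEM[0x08,0x23,0x0f,0x0c,0x12] = 59 d6 0e 0e 4e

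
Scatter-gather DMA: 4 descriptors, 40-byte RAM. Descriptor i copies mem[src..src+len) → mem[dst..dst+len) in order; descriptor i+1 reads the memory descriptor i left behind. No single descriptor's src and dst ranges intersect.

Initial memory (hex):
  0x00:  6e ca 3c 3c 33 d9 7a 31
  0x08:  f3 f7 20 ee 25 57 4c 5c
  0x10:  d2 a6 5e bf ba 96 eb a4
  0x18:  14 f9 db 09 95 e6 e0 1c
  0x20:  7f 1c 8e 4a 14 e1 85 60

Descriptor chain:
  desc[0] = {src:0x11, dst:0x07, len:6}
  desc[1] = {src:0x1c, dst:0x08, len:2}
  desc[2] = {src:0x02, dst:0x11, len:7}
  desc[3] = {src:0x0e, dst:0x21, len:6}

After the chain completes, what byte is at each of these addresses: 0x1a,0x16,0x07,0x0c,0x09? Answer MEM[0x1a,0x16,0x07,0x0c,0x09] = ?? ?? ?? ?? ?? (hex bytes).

[0] 0x11->0x07 len=6 : a6 5e bf ba 96 eb
[1] 0x1c->0x08 len=2 : 95 e6
[2] 0x02->0x11 len=7 : 3c 3c 33 d9 7a a6 95
[3] 0x0e->0x21 len=6 : 4c 5c d2 3c 3c 33
query mem[0x1a]=0xdb, mem[0x16]=0xa6, mem[0x07]=0xa6, mem[0x0c]=0xeb, mem[0x09]=0xe6

MEM[0x1a,0x16,0x07,0x0c,0x09] = db a6 a6 eb e6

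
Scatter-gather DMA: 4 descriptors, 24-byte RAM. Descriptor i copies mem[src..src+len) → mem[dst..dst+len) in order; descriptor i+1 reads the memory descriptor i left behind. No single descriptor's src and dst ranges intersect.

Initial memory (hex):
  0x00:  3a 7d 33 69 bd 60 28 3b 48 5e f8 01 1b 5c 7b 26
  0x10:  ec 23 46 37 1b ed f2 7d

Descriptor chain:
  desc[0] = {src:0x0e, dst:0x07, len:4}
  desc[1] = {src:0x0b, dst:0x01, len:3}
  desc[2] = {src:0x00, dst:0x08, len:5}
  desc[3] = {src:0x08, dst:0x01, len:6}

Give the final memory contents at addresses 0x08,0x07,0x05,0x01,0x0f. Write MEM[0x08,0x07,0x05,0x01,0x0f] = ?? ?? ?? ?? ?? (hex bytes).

  after D0: wrote 4B at 0x07 = 7b26ec23
  after D1: wrote 3B at 0x01 = 011b5c
  after D2: wrote 5B at 0x08 = 3a011b5cbd
  after D3: wrote 6B at 0x01 = 3a011b5cbd5c
query mem[0x08]=0x3a, mem[0x07]=0x7b, mem[0x05]=0xbd, mem[0x01]=0x3a, mem[0x0f]=0x26

MEM[0x08,0x07,0x05,0x01,0x0f] = 3a 7b bd 3a 26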